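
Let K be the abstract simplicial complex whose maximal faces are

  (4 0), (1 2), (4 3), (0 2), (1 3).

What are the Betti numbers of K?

b_0 = 1, b_1 = 1.

We work with the vertex ordering 0 < 1 < 2 < 3 < 4. The simplices of K, each written with vertices in increasing order, are:

  0-simplices (5): [0], [1], [2], [3], [4]
  1-simplices (5): [0,2], [0,4], [1,2], [1,3], [3,4]

giving chain groups C_0 ≅ Z^5, C_1 ≅ Z^5.

∂_1: C_1 → C_0 maps an edge to its endpoints' difference, ∂[p,q] = q − p. For instance
  ∂[3,4] = [4] − [3].
The 5×5 boundary matrix has rank 4 and Smith normal form diag(1,1,1,1).

Computing H_k = (kernel of ∂_k) / (image of ∂_{k+1}):

  H_0: rank C_0 − rank ∂_1 = 5 − 4 = 1, and the invariant factors of ∂_1 are all 1, so H_0 = Z.
  H_1: rank ker ∂_1 − rank ∂_2 = (5 − 4) − 0 = 1, and there is no ∂_2, so H_1 = Z.

(K is a triangulation of the circle S^1.)

Hence the Betti numbers are b_0 = 1, b_1 = 1.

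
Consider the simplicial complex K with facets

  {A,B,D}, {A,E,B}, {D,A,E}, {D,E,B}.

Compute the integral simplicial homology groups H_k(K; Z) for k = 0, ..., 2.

H_0 = Z,  H_1 = 0,  H_2 = Z.

We work with the vertex ordering A < B < D < E. The simplices of K, each written with vertices in increasing order, are:

  0-simplices (4): A, B, D, E
  1-simplices (6): AB, AD, AE, BD, BE, DE
  2-simplices (4): ABD, ABE, ADE, BDE

so the chain groups are C_0 ≅ Z^4, C_1 ≅ Z^6, C_2 ≅ Z^4.

∂_1: C_1 → C_0 is given by ∂[p,q] = [q] − [p]. For instance
  ∂BD = D − B.
The 4×6 boundary matrix has rank 3 and Smith normal form diag(1,1,1).

Boundary ∂_2: C_2 → C_1 sends each 2-simplex [p,q,r] to [q,r] − [p,r] + [p,q]. For instance
  ∂ADE = DE − AE + AD,
  ∂BDE = DE − BE + BD.
As a 6×4 matrix over Z this has rank 3, with invariant factors (1,1,1).

From H_k ≅ ker(∂_k) / im(∂_{k+1}) we obtain:

  H_0: rank C_0 − rank ∂_1 = 4 − 3 = 1, and the invariant factors of ∂_1 are all 1, so H_0 = Z.
  H_1: rank ker ∂_1 − rank ∂_2 = (6 − 3) − 3 = 0, and the invariant factors of ∂_2 are all 1, so H_1 = 0.
  H_2: rank ker ∂_2 − rank ∂_3 = (4 − 3) − 0 = 1, and there is no ∂_3, so H_2 = Z.

(K is a triangulation of the 2-sphere S^2.)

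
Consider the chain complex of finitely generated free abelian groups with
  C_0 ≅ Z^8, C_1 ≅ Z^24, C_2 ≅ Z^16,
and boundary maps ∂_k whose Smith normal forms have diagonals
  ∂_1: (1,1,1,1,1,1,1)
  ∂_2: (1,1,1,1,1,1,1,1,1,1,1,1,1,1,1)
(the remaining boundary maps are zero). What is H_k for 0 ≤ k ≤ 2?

H_0 = Z,  H_1 = Z^2,  H_2 = Z.

H_0: b_0 = 8 − 0 − 7 = 1; torsion from ∂_1 factors > 1: none. So H_0 = Z.
H_1: b_1 = 24 − 7 − 15 = 2; torsion from ∂_2 factors > 1: none. So H_1 = Z^2.
H_2: b_2 = 16 − 15 − 0 = 1; torsion from ∂_3 factors > 1: none. So H_2 = Z.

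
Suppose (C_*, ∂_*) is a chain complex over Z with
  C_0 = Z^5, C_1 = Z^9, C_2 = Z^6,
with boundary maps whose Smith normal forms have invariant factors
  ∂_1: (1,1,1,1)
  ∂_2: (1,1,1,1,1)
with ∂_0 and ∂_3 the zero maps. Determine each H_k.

H_0: b_0 = 5 − 0 − 4 = 1; torsion from ∂_1 factors > 1: none. So H_0 ≅ Z.
H_1: b_1 = 9 − 4 − 5 = 0; torsion from ∂_2 factors > 1: none. So H_1 ≅ 0.
H_2: b_2 = 6 − 5 − 0 = 1; torsion from ∂_3 factors > 1: none. So H_2 ≅ Z.

H_0 ≅ Z,  H_1 = 0,  H_2 ≅ Z.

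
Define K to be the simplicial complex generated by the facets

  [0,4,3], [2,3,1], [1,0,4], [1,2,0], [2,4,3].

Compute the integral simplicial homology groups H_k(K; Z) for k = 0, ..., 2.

H_0 = Z,  H_1 = Z,  H_2 = 0.

Fix the vertex order 0 < 1 < 2 < 3 < 4 and write every simplex with vertices in increasing order. Then dim K = 2 and the simplices of K are:

  0-simplices (5): [0], [1], [2], [3], [4]
  1-simplices (10): [0,1], [0,2], [0,3], [0,4], [1,2], [1,3], [1,4], [2,3], [2,4], [3,4]
  2-simplices (5): [0,1,2], [0,1,4], [0,3,4], [1,2,3], [2,3,4]

Hence C_0 ≅ Z^5, C_1 ≅ Z^10, C_2 ≅ Z^5.

The boundary map ∂_1: C_1 → C_0 sends each edge [p,q] (with p < q) to q − p.
This gives a 5×10 integer matrix of rank 4; reducing to Smith normal form yields diagonal entries (1,1,1,1).

The boundary map ∂_2: C_2 → C_1 maps a triangle to the signed sum of its edges. For instance
  ∂[0,1,2] = [1,2] − [0,2] + [0,1],
  ∂[1,2,3] = [2,3] − [1,3] + [1,2].
This gives a 10×5 integer matrix of rank 5; reducing to Smith normal form yields diagonal entries (1,1,1,1,1).

Computing H_k = (kernel of ∂_k) / (image of ∂_{k+1}):

  H_0: rank C_0 − rank ∂_1 = 5 − 4 = 1, and the invariant factors of ∂_1 are all 1, so H_0 ≅ Z.
  H_1: rank ker ∂_1 − rank ∂_2 = (10 − 4) − 5 = 1, and the invariant factors of ∂_2 are all 1, so H_1 ≅ Z.
  H_2: rank ker ∂_2 − rank ∂_3 = (5 − 5) − 0 = 0, and there is no ∂_3, so H_2 ≅ 0.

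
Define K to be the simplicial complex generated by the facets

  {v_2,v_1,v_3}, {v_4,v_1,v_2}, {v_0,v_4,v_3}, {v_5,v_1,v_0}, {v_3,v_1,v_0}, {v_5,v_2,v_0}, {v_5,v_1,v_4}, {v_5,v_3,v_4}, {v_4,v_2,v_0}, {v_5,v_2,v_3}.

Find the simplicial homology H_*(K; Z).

H_0 ≅ Z,  H_1 ≅ Z/2,  H_2 = 0.

Order the vertices as v_0 < v_1 < v_2 < v_3 < v_4 < v_5. Listing each simplex with vertices in this order, K has dimension 2 with simplices:

  0-simplices (6): [v_0], [v_1], [v_2], [v_3], [v_4], [v_5]
  1-simplices (15): (15 of them)
  2-simplices (10): [v_0,v_1,v_3], [v_0,v_1,v_5], [v_0,v_2,v_4], [v_0,v_2,v_5], [v_0,v_3,v_4], [v_1,v_2,v_3], [v_1,v_2,v_4], [v_1,v_4,v_5], [v_2,v_3,v_5], [v_3,v_4,v_5]

giving chain groups C_0 ≅ Z^6, C_1 ≅ Z^15, C_2 ≅ Z^10.

Boundary ∂_1: C_1 → C_0 is given by ∂[p,q] = [q] − [p]. For instance
  ∂[v_1,v_2] = [v_2] − [v_1].
This gives a 6×15 integer matrix of rank 5; reducing to Smith normal form yields diagonal entries (1,1,1,1,1).

The boundary map ∂_2: C_2 → C_1 maps a triangle to the signed sum of its edges. For instance
  ∂[v_2,v_3,v_5] = [v_3,v_5] − [v_2,v_5] + [v_2,v_3],
  ∂[v_1,v_4,v_5] = [v_4,v_5] − [v_1,v_5] + [v_1,v_4].
The 15×10 boundary matrix has rank 10 and Smith normal form diag(1,1,1,1,1,1,1,1,1,2).

Now H_k = ker ∂_k / im ∂_{k+1}, so:

  H_0: rank C_0 − rank ∂_1 = 6 − 5 = 1, and the invariant factors of ∂_1 are all 1, so H_0 = Z.
  H_1: rank ker ∂_1 − rank ∂_2 = (15 − 5) − 10 = 0, and ∂_2 has invariant factor 2 > 1, so H_1 = Z/2.
  H_2: rank ker ∂_2 − rank ∂_3 = (10 − 10) − 0 = 0, and there is no ∂_3, so H_2 = 0.

As a check, the Euler characteristic is 6 − 15 + 10 = 1, which agrees with 1 − 0 + 0 = 1.
(K is a triangulation of the real projective plane RP^2.)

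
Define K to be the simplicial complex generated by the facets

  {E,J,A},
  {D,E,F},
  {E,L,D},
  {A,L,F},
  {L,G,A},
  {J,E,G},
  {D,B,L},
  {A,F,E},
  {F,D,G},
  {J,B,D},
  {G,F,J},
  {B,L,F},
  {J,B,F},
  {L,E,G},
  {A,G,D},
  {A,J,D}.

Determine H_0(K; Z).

H_0 ≅ Z.

Fix the vertex order A < B < D < E < F < G < J < L and write every simplex with vertices in increasing order. Then dim K = 2 and the simplices of K are:

  0-simplices (8): A, B, D, E, F, G, J, L
  1-simplices (24): AD, AE, AF, AG, AJ, AL, BD, BF, BJ, BL, DE, DF, DG, DJ, DL, EF, EG, EJ, EL, FG, FJ, FL, GJ, GL
  2-simplices (16): ADG, ADJ, AEF, AEJ, AFL, AGL, BDJ, BDL, BFJ, BFL, DEF, DEL, DFG, EGJ, EGL, FGJ

Hence C_0 ≅ Z^8, C_1 ≅ Z^24, C_2 ≅ Z^16.

∂_1: C_1 → C_0 sends each edge [p,q] (with p < q) to q − p.
As a 8×24 matrix over Z this has rank 7, with invariant factors (1,1,1,1,1,1,1).

∂_2: C_2 → C_1 sends each 2-simplex [p,q,r] to [q,r] − [p,r] + [p,q]. For instance
  ∂DEF = EF − DF + DE,
  ∂FGJ = GJ − FJ + FG.
The 24×16 boundary matrix has rank 15 and Smith normal form diag(1,1,1,1,1,1,1,1,1,1,1,1,1,1,1).

Now H_k = ker ∂_k / im ∂_{k+1}, so:

  H_0: rank C_0 − rank ∂_1 = 8 − 7 = 1, and the invariant factors of ∂_1 are all 1, so H_0 = Z.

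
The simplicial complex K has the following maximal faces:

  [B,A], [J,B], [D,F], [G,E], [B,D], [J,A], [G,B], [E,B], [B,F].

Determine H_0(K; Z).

H_0 = Z.

Fix the vertex order A < B < D < E < F < G < J and write every simplex with vertices in increasing order. Then dim K = 1 and the simplices of K are:

  0-simplices (7): A, B, D, E, F, G, J
  1-simplices (9): AB, AJ, BD, BE, BF, BG, BJ, DF, EG

Hence C_0 ≅ Z^7, C_1 ≅ Z^9.

Boundary ∂_1: C_1 → C_0 maps an edge to its endpoints' difference, ∂[p,q] = q − p. For instance
  ∂EG = G − E.
As a 7×9 matrix over Z this has rank 6, with invariant factors (1,1,1,1,1,1).

Computing H_k = (kernel of ∂_k) / (image of ∂_{k+1}):

  H_0: rank C_0 − rank ∂_1 = 7 − 6 = 1, and the invariant factors of ∂_1 are all 1, so H_0 ≅ Z.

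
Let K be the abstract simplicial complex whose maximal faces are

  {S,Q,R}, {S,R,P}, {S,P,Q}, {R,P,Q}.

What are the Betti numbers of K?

b_0 = 1, b_1 = 0, b_2 = 1.

K has 4 vertices, 6 edges, 4 triangles.
rank ∂_0 = 0, rank ∂_1 = 3 ⇒ b_0 = 4 − 0 − 3 = 1; all invariant factors of ∂_1 are 1 so no torsion. So H_0 = Z.
rank ∂_1 = 3, rank ∂_2 = 3 ⇒ b_1 = 6 − 3 − 3 = 0; all invariant factors of ∂_2 are 1 so no torsion. So H_1 = 0.
rank ∂_2 = 3, rank ∂_3 = 0 ⇒ b_2 = 4 − 3 − 0 = 1. So H_2 = Z.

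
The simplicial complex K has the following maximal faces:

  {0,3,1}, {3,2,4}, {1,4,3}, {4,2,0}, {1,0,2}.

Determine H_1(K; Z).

Order the vertices as 0 < 1 < 2 < 3 < 4. Listing each simplex with vertices in this order, K has dimension 2 with simplices:

  0-simplices (5): [0], [1], [2], [3], [4]
  1-simplices (10): [0,1], [0,2], [0,3], [0,4], [1,2], [1,3], [1,4], [2,3], [2,4], [3,4]
  2-simplices (5): [0,1,2], [0,1,3], [0,2,4], [1,3,4], [2,3,4]

Hence C_0 ≅ Z^5, C_1 ≅ Z^10, C_2 ≅ Z^5.

The boundary map ∂_1: C_1 → C_0 sends each edge [p,q] (with p < q) to q − p. For instance
  ∂[0,4] = [4] − [0].
This gives a 5×10 integer matrix of rank 4; reducing to Smith normal form yields diagonal entries (1,1,1,1).

∂_2: C_2 → C_1 acts by ∂[p,q,r] = [q,r] − [p,r] + [p,q]. For instance
  ∂[0,2,4] = [2,4] − [0,4] + [0,2],
  ∂[0,1,2] = [1,2] − [0,2] + [0,1].
The 10×5 boundary matrix has rank 5 and Smith normal form diag(1,1,1,1,1).

Computing H_k = (kernel of ∂_k) / (image of ∂_{k+1}):

  H_1: rank ker ∂_1 − rank ∂_2 = (10 − 4) − 5 = 1, and the invariant factors of ∂_2 are all 1, so H_1 = Z.

H_1 = Z.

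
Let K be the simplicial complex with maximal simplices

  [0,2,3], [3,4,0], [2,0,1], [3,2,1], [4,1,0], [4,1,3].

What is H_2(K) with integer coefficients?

H_2 ≅ Z.

Fix the vertex order 0 < 1 < 2 < 3 < 4 and write every simplex with vertices in increasing order. Then dim K = 2 and the simplices of K are:

  0-simplices (5): [0], [1], [2], [3], [4]
  1-simplices (9): [0,1], [0,2], [0,3], [0,4], [1,2], [1,3], [1,4], [2,3], [3,4]
  2-simplices (6): [0,1,2], [0,1,4], [0,2,3], [0,3,4], [1,2,3], [1,3,4]

giving chain groups C_0 ≅ Z^5, C_1 ≅ Z^9, C_2 ≅ Z^6.

The boundary map ∂_1: C_1 → C_0 is given by ∂[p,q] = [q] − [p].
This gives a 5×9 integer matrix of rank 4; reducing to Smith normal form yields diagonal entries (1,1,1,1).

Boundary ∂_2: C_2 → C_1 maps a triangle to the signed sum of its edges. For instance
  ∂[1,2,3] = [2,3] − [1,3] + [1,2],
  ∂[0,2,3] = [2,3] − [0,3] + [0,2].
The 9×6 boundary matrix has rank 5 and Smith normal form diag(1,1,1,1,1).

Reading off H_k = ker ∂_k / im ∂_{k+1}:

  H_2: rank ker ∂_2 − rank ∂_3 = (6 − 5) − 0 = 1, and there is no ∂_3, so H_2 = Z.

(K is a triangulation of the 2-sphere S^2.)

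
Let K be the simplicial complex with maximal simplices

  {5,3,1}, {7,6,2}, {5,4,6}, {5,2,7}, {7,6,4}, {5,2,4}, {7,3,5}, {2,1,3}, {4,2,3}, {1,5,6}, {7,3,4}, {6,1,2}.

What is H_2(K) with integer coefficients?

H_2 ≅ 0.

Order the vertices as 1 < 2 < 3 < 4 < 5 < 6 < 7. Listing each simplex with vertices in this order, K has dimension 2 with simplices:

  0-simplices (7): [1], [2], [3], [4], [5], [6], [7]
  1-simplices (18): [1,2], [1,3], [1,5], [1,6], [2,3], [2,4], [2,5], [2,6], [2,7], [3,4], [3,5], [3,7], [4,5], [4,6], [4,7], [5,6], [5,7], [6,7]
  2-simplices (12): [1,2,3], [1,2,6], [1,3,5], [1,5,6], [2,3,4], [2,4,5], [2,5,7], [2,6,7], [3,4,7], [3,5,7], [4,5,6], [4,6,7]

so the chain groups are C_0 ≅ Z^7, C_1 ≅ Z^18, C_2 ≅ Z^12.

Boundary ∂_1: C_1 → C_0 maps an edge to its endpoints' difference, ∂[p,q] = q − p.
The 7×18 boundary matrix has rank 6 and Smith normal form diag(1,1,1,1,1,1).

∂_2: C_2 → C_1 sends each 2-simplex [p,q,r] to [q,r] − [p,r] + [p,q]. For instance
  ∂[1,2,3] = [2,3] − [1,3] + [1,2],
  ∂[3,4,7] = [4,7] − [3,7] + [3,4].
The 18×12 boundary matrix has rank 12 and Smith normal form diag(1,1,1,1,1,1,1,1,1,1,1,2).

Computing H_k = (kernel of ∂_k) / (image of ∂_{k+1}):

  H_2: rank ker ∂_2 − rank ∂_3 = (12 − 12) − 0 = 0, and there is no ∂_3, so H_2 = 0.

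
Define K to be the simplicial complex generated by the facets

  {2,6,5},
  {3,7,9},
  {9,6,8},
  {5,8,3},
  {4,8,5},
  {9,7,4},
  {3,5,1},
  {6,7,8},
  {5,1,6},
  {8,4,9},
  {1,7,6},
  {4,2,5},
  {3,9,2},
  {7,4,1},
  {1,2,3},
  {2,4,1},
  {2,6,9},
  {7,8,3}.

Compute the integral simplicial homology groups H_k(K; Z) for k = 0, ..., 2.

Fix the vertex order 1 < 2 < 3 < 4 < 5 < 6 < 7 < 8 < 9 and write every simplex with vertices in increasing order. Then dim K = 2 and the simplices of K are:

  0-simplices (9): [1], [2], [3], [4], [5], [6], [7], [8], [9]
  1-simplices (27): (27 of them)
  2-simplices (18): [1,2,3], [1,2,4], [1,3,5], [1,4,7], [1,5,6], [1,6,7], [2,3,9], [2,4,5], [2,5,6], [2,6,9], [3,5,8], [3,7,8], [3,7,9], [4,5,8], [4,7,9], [4,8,9], [6,7,8], [6,8,9]

so the chain groups are C_0 ≅ Z^9, C_1 ≅ Z^27, C_2 ≅ Z^18.

Boundary ∂_1: C_1 → C_0 sends each edge [p,q] (with p < q) to q − p. For instance
  ∂[3,8] = [8] − [3].
As a 9×27 matrix over Z this has rank 8, with invariant factors (1,1,1,1,1,1,1,1).

∂_2: C_2 → C_1 acts by ∂[p,q,r] = [q,r] − [p,r] + [p,q]. For instance
  ∂[6,7,8] = [7,8] − [6,8] + [6,7],
  ∂[1,4,7] = [4,7] − [1,7] + [1,4].
The resulting 27×18 matrix has rank 18, and its Smith normal form has invariant factors (1,1,1,1,1,1,1,1,1,1,1,1,1,1,1,1,1,2).

Now H_k = ker ∂_k / im ∂_{k+1}, so:

  H_0: rank C_0 − rank ∂_1 = 9 − 8 = 1, and the invariant factors of ∂_1 are all 1, so H_0 = Z.
  H_1: rank ker ∂_1 − rank ∂_2 = (27 − 8) − 18 = 1, and ∂_2 has invariant factor 2 > 1, so H_1 = Z ⊕ Z_2.
  H_2: rank ker ∂_2 − rank ∂_3 = (18 − 18) − 0 = 0, and there is no ∂_3, so H_2 = 0.

H_0 ≅ Z,  H_1 ≅ Z ⊕ Z_2,  H_2 = 0.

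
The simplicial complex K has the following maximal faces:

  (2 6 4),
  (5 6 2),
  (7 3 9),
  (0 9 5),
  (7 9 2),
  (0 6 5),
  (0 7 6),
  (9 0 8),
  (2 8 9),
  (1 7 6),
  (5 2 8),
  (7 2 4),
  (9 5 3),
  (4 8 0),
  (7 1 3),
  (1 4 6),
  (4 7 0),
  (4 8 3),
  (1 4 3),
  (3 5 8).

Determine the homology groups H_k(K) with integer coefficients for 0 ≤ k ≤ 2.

Fix the vertex order 0 < 1 < 2 < 3 < 4 < 5 < 6 < 7 < 8 < 9 and write every simplex with vertices in increasing order. Then dim K = 2 and the simplices of K are:

  0-simplices (10): [0], [1], [2], [3], [4], [5], [6], [7], [8], [9]
  1-simplices (30): (30 of them)
  2-simplices (20): (20 of them)

Hence C_0 ≅ Z^10, C_1 ≅ Z^30, C_2 ≅ Z^20.

The boundary map ∂_1: C_1 → C_0 sends each edge [p,q] (with p < q) to q − p. For instance
  ∂[1,4] = [4] − [1].
As a 10×30 matrix over Z this has rank 9, with invariant factors (1,1,1,1,1,1,1,1,1).

The boundary map ∂_2: C_2 → C_1 maps a triangle to the signed sum of its edges. For instance
  ∂[0,5,9] = [5,9] − [0,9] + [0,5],
  ∂[0,5,6] = [5,6] − [0,6] + [0,5].
The resulting 30×20 matrix has rank 20, and its Smith normal form has invariant factors (1,1,1,1,1,1,1,1,1,1,1,1,1,1,1,1,1,1,1,2).

From H_k ≅ ker(∂_k) / im(∂_{k+1}) we obtain:

  H_0: rank C_0 − rank ∂_1 = 10 − 9 = 1, and the invariant factors of ∂_1 are all 1, so H_0 ≅ Z.
  H_1: rank ker ∂_1 − rank ∂_2 = (30 − 9) − 20 = 1, and ∂_2 has invariant factor 2 > 1, so H_1 ≅ Z ⊕ Z/2Z.
  H_2: rank ker ∂_2 − rank ∂_3 = (20 − 20) − 0 = 0, and there is no ∂_3, so H_2 ≅ 0.

H_0 = Z,  H_1 = Z ⊕ Z/2Z,  H_2 = 0.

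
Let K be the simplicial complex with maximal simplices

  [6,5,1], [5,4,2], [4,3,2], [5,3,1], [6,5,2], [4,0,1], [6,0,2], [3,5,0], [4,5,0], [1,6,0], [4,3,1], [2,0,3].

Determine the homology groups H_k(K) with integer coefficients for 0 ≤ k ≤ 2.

H_0 ≅ Z,  H_1 ≅ Z/2,  H_2 = 0.

K has 7 vertices, 18 edges, 12 triangles.
rank ∂_0 = 0, rank ∂_1 = 6 ⇒ b_0 = 7 − 0 − 6 = 1; all invariant factors of ∂_1 are 1 so no torsion. So H_0 ≅ Z.
rank ∂_1 = 6, rank ∂_2 = 12 ⇒ b_1 = 18 − 6 − 12 = 0; ∂_2 has invariant factor(s) [2] giving torsion. So H_1 ≅ Z/2.
rank ∂_2 = 12, rank ∂_3 = 0 ⇒ b_2 = 12 − 12 − 0 = 0. So H_2 ≅ 0.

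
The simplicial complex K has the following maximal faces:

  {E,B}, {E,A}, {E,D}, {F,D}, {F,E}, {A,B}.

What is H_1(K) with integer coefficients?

H_1 = Z^2.

Order the vertices as A < B < D < E < F. Listing each simplex with vertices in this order, K has dimension 1 with simplices:

  0-simplices (5): A, B, D, E, F
  1-simplices (6): AB, AE, BE, DE, DF, EF

so the chain groups are C_0 ≅ Z^5, C_1 ≅ Z^6.

Boundary ∂_1: C_1 → C_0 sends each edge [p,q] (with p < q) to q − p.
This gives a 5×6 integer matrix of rank 4; reducing to Smith normal form yields diagonal entries (1,1,1,1).

Reading off H_k = ker ∂_k / im ∂_{k+1}:

  H_1: rank ker ∂_1 − rank ∂_2 = (6 − 4) − 0 = 2, and there is no ∂_2, so H_1 ≅ Z^2.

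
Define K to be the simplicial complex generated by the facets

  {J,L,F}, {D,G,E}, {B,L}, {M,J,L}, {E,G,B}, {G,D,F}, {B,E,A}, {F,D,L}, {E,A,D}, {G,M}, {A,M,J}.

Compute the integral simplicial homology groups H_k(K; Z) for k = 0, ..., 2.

Order the vertices as A < B < D < E < F < G < J < L < M. Listing each simplex with vertices in this order, K has dimension 2 with simplices:

  0-simplices (9): A, B, D, E, F, G, J, L, M
  1-simplices (20): AB, AD, AE, AJ, AM, BE, BG, BL, DE, DF, DG, DL, EG, FG, FJ, FL, GM, JL, JM, LM
  2-simplices (9): ABE, ADE, AJM, BEG, DEG, DFG, DFL, FJL, JLM

giving chain groups C_0 ≅ Z^9, C_1 ≅ Z^20, C_2 ≅ Z^9.

The boundary map ∂_1: C_1 → C_0 is given by ∂[p,q] = [q] − [p]. For instance
  ∂GM = M − G.
As a 9×20 matrix over Z this has rank 8, with invariant factors (1,1,1,1,1,1,1,1).

∂_2: C_2 → C_1 acts by ∂[p,q,r] = [q,r] − [p,r] + [p,q]. For instance
  ∂FJL = JL − FL + FJ,
  ∂AJM = JM − AM + AJ.
This gives a 20×9 integer matrix of rank 9; reducing to Smith normal form yields diagonal entries (1,1,1,1,1,1,1,1,1).

Now H_k = ker ∂_k / im ∂_{k+1}, so:

  H_0: rank C_0 − rank ∂_1 = 9 − 8 = 1, and the invariant factors of ∂_1 are all 1, so H_0 ≅ Z.
  H_1: rank ker ∂_1 − rank ∂_2 = (20 − 8) − 9 = 3, and the invariant factors of ∂_2 are all 1, so H_1 ≅ Z^3.
  H_2: rank ker ∂_2 − rank ∂_3 = (9 − 9) − 0 = 0, and there is no ∂_3, so H_2 ≅ 0.

As a check, the Euler characteristic is 9 − 20 + 9 = -2, which agrees with 1 − 3 + 0 = -2.

H_0 ≅ Z,  H_1 ≅ Z^3,  H_2 = 0.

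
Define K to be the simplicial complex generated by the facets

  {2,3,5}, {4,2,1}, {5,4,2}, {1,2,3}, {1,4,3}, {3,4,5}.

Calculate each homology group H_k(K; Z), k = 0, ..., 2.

H_0 = Z,  H_1 = 0,  H_2 = Z.

Order the vertices as 1 < 2 < 3 < 4 < 5. Listing each simplex with vertices in this order, K has dimension 2 with simplices:

  0-simplices (5): [1], [2], [3], [4], [5]
  1-simplices (9): [1,2], [1,3], [1,4], [2,3], [2,4], [2,5], [3,4], [3,5], [4,5]
  2-simplices (6): [1,2,3], [1,2,4], [1,3,4], [2,3,5], [2,4,5], [3,4,5]

Hence C_0 ≅ Z^5, C_1 ≅ Z^9, C_2 ≅ Z^6.

∂_1: C_1 → C_0 sends each edge [p,q] (with p < q) to q − p. For instance
  ∂[4,5] = [5] − [4].
The 5×9 boundary matrix has rank 4 and Smith normal form diag(1,1,1,1).

Boundary ∂_2: C_2 → C_1 acts by ∂[p,q,r] = [q,r] − [p,r] + [p,q]. For instance
  ∂[1,2,4] = [2,4] − [1,4] + [1,2],
  ∂[1,2,3] = [2,3] − [1,3] + [1,2].
The 9×6 boundary matrix has rank 5 and Smith normal form diag(1,1,1,1,1).

Now H_k = ker ∂_k / im ∂_{k+1}, so:

  H_0: rank C_0 − rank ∂_1 = 5 − 4 = 1, and the invariant factors of ∂_1 are all 1, so H_0 = Z.
  H_1: rank ker ∂_1 − rank ∂_2 = (9 − 4) − 5 = 0, and the invariant factors of ∂_2 are all 1, so H_1 = 0.
  H_2: rank ker ∂_2 − rank ∂_3 = (6 − 5) − 0 = 1, and there is no ∂_3, so H_2 = Z.

(K is a triangulation of the 2-sphere S^2.)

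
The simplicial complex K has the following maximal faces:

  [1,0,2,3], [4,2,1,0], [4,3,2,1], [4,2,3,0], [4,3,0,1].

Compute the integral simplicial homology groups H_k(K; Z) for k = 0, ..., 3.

Order the vertices as 0 < 1 < 2 < 3 < 4. Listing each simplex with vertices in this order, K has dimension 3 with simplices:

  0-simplices (5): [0], [1], [2], [3], [4]
  1-simplices (10): [0,1], [0,2], [0,3], [0,4], [1,2], [1,3], [1,4], [2,3], [2,4], [3,4]
  2-simplices (10): [0,1,2], [0,1,3], [0,1,4], [0,2,3], [0,2,4], [0,3,4], [1,2,3], [1,2,4], [1,3,4], [2,3,4]
  3-simplices (5): [0,1,2,3], [0,1,2,4], [0,1,3,4], [0,2,3,4], [1,2,3,4]

Hence C_0 ≅ Z^5, C_1 ≅ Z^10, C_2 ≅ Z^10, C_3 ≅ Z^5.

The boundary map ∂_1: C_1 → C_0 is given by ∂[p,q] = [q] − [p]. For instance
  ∂[0,3] = [3] − [0].
This gives a 5×10 integer matrix of rank 4; reducing to Smith normal form yields diagonal entries (1,1,1,1).

The boundary map ∂_2: C_2 → C_1 acts by ∂[p,q,r] = [q,r] − [p,r] + [p,q]. For instance
  ∂[0,1,4] = [1,4] − [0,4] + [0,1],
  ∂[2,3,4] = [3,4] − [2,4] + [2,3].
The resulting 10×10 matrix has rank 6, and its Smith normal form has invariant factors (1,1,1,1,1,1).

The boundary map ∂_3: C_3 → C_2 sends each 3-simplex σ to the alternating sum Σ_i (−1)^i (σ with its i-th vertex removed). For instance
  ∂[0,1,2,3] = [1,2,3] − [0,2,3] + [0,1,3] − [0,1,2],
  ∂[0,1,2,4] = [1,2,4] − [0,2,4] + [0,1,4] − [0,1,2].
The resulting 10×5 matrix has rank 4, and its Smith normal form has invariant factors (1,1,1,1).

Computing H_k = (kernel of ∂_k) / (image of ∂_{k+1}):

  H_0: rank C_0 − rank ∂_1 = 5 − 4 = 1, and the invariant factors of ∂_1 are all 1, so H_0 ≅ Z.
  H_1: rank ker ∂_1 − rank ∂_2 = (10 − 4) − 6 = 0, and the invariant factors of ∂_2 are all 1, so H_1 ≅ 0.
  H_2: rank ker ∂_2 − rank ∂_3 = (10 − 6) − 4 = 0, and the invariant factors of ∂_3 are all 1, so H_2 ≅ 0.
  H_3: rank ker ∂_3 − rank ∂_4 = (5 − 4) − 0 = 1, and there is no ∂_4, so H_3 ≅ Z.

As a check, the Euler characteristic is 5 − 10 + 10 − 5 = 0, which agrees with 1 − 0 + 0 − 1 = 0.

H_0 = Z,  H_1 = 0,  H_2 = 0,  H_3 = Z.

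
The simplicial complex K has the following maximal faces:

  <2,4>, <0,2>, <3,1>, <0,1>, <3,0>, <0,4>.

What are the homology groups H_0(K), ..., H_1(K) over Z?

Take the total order 0 < 1 < 2 < 3 < 4 on the vertex set. Then K (dimension 1) consists of the simplices:

  0-simplices (5): [0], [1], [2], [3], [4]
  1-simplices (6): [0,1], [0,2], [0,3], [0,4], [1,3], [2,4]

giving chain groups C_0 ≅ Z^5, C_1 ≅ Z^6.

The boundary map ∂_1: C_1 → C_0 sends each edge [p,q] (with p < q) to q − p. For instance
  ∂[1,3] = [3] − [1].
This gives a 5×6 integer matrix of rank 4; reducing to Smith normal form yields diagonal entries (1,1,1,1).

Computing H_k = (kernel of ∂_k) / (image of ∂_{k+1}):

  H_0: rank C_0 − rank ∂_1 = 5 − 4 = 1, and the invariant factors of ∂_1 are all 1, so H_0 = Z.
  H_1: rank ker ∂_1 − rank ∂_2 = (6 − 4) − 0 = 2, and there is no ∂_2, so H_1 = Z^2.

As a check, the Euler characteristic is 5 − 6 = -1, which agrees with 1 − 2 = -1.
(K is a triangulation of a wedge of 2 circles.)

H_0 = Z,  H_1 = Z^2.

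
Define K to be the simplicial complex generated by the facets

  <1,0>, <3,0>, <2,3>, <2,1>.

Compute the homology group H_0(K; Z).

H_0 = Z.

Fix the vertex order 0 < 1 < 2 < 3 and write every simplex with vertices in increasing order. Then dim K = 1 and the simplices of K are:

  0-simplices (4): [0], [1], [2], [3]
  1-simplices (4): [0,1], [0,3], [1,2], [2,3]

giving chain groups C_0 ≅ Z^4, C_1 ≅ Z^4.

∂_1: C_1 → C_0 sends each edge [p,q] (with p < q) to q − p. For instance
  ∂[0,3] = [3] − [0].
This gives a 4×4 integer matrix of rank 3; reducing to Smith normal form yields diagonal entries (1,1,1).

Computing H_k = (kernel of ∂_k) / (image of ∂_{k+1}):

  H_0: rank C_0 − rank ∂_1 = 4 − 3 = 1, and the invariant factors of ∂_1 are all 1, so H_0 ≅ Z.

(K is a triangulation of the circle S^1.)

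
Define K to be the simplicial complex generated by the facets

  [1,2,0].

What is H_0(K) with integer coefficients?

Fix the vertex order 0 < 1 < 2 and write every simplex with vertices in increasing order. Then dim K = 2 and the simplices of K are:

  0-simplices (3): [0], [1], [2]
  1-simplices (3): [0,1], [0,2], [1,2]
  2-simplices (1): [0,1,2]

giving chain groups C_0 ≅ Z^3, C_1 ≅ Z^3, C_2 ≅ Z^1.

The boundary map ∂_1: C_1 → C_0 is given by ∂[p,q] = [q] − [p]. For instance
  ∂[0,2] = [2] − [0].
This gives a 3×3 integer matrix of rank 2; reducing to Smith normal form yields diagonal entries (1,1).

The boundary map ∂_2: C_2 → C_1 maps a triangle to the signed sum of its edges. For instance
  ∂[0,1,2] = [1,2] − [0,2] + [0,1].
The 3×1 boundary matrix has rank 1 and Smith normal form diag(1).

Now H_k = ker ∂_k / im ∂_{k+1}, so:

  H_0: rank C_0 − rank ∂_1 = 3 − 2 = 1, and the invariant factors of ∂_1 are all 1, so H_0 = Z.

(K is a triangulation of the 2-simplex.)

H_0 ≅ Z.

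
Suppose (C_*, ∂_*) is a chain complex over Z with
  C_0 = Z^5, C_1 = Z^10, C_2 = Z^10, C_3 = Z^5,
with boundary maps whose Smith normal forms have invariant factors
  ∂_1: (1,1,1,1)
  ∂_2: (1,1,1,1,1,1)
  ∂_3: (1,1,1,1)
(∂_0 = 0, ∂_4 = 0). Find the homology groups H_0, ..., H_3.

H_0 = Z,  H_1 = 0,  H_2 = 0,  H_3 = Z.

H_0: b_0 = 5 − 0 − 4 = 1; torsion from ∂_1 factors > 1: none. So H_0 = Z.
H_1: b_1 = 10 − 4 − 6 = 0; torsion from ∂_2 factors > 1: none. So H_1 = 0.
H_2: b_2 = 10 − 6 − 4 = 0; torsion from ∂_3 factors > 1: none. So H_2 = 0.
H_3: b_3 = 5 − 4 − 0 = 1; torsion from ∂_4 factors > 1: none. So H_3 = Z.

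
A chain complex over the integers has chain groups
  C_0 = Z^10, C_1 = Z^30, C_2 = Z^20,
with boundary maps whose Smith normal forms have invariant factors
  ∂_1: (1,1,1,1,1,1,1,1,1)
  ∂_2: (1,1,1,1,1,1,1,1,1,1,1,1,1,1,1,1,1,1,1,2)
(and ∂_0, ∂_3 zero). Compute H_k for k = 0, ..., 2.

H_0 = Z,  H_1 = Z ⊕ Z/2,  H_2 = 0.

H_0: b_0 = 10 − 0 − 9 = 1; torsion from ∂_1 factors > 1: none. So H_0 = Z.
H_1: b_1 = 30 − 9 − 20 = 1; torsion from ∂_2 factors > 1: [2]. So H_1 = Z ⊕ Z/2.
H_2: b_2 = 20 − 20 − 0 = 0; torsion from ∂_3 factors > 1: none. So H_2 = 0.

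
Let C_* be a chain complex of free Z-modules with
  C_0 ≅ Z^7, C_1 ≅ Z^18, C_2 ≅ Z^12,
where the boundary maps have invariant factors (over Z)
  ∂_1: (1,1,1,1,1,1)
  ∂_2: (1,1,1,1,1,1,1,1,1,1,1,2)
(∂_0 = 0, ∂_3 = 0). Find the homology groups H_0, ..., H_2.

H_0: b_0 = 7 − 0 − 6 = 1; torsion from ∂_1 factors > 1: none. So H_0 = Z.
H_1: b_1 = 18 − 6 − 12 = 0; torsion from ∂_2 factors > 1: [2]. So H_1 = Z/2.
H_2: b_2 = 12 − 12 − 0 = 0; torsion from ∂_3 factors > 1: none. So H_2 = 0.

H_0 = Z,  H_1 = Z/2,  H_2 = 0.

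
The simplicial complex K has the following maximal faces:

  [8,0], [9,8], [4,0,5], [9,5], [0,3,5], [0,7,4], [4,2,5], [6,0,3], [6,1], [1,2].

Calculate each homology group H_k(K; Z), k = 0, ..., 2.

We work with the vertex ordering 0 < 1 < 2 < 3 < 4 < 5 < 6 < 7 < 8 < 9. The simplices of K, each written with vertices in increasing order, are:

  0-simplices (10): [0], [1], [2], [3], [4], [5], [6], [7], [8], [9]
  1-simplices (16): [0,3], [0,4], [0,5], [0,6], [0,7], [0,8], [1,2], [1,6], [2,4], [2,5], [3,5], [3,6], [4,5], [4,7], [5,9], [8,9]
  2-simplices (5): [0,3,5], [0,3,6], [0,4,5], [0,4,7], [2,4,5]

giving chain groups C_0 ≅ Z^10, C_1 ≅ Z^16, C_2 ≅ Z^5.

Boundary ∂_1: C_1 → C_0 sends each edge [p,q] (with p < q) to q − p. For instance
  ∂[0,7] = [7] − [0].
The resulting 10×16 matrix has rank 9, and its Smith normal form has invariant factors (1,1,1,1,1,1,1,1,1).

Boundary ∂_2: C_2 → C_1 maps a triangle to the signed sum of its edges. For instance
  ∂[0,4,7] = [4,7] − [0,7] + [0,4],
  ∂[0,3,5] = [3,5] − [0,5] + [0,3].
This gives a 16×5 integer matrix of rank 5; reducing to Smith normal form yields diagonal entries (1,1,1,1,1).

Reading off H_k = ker ∂_k / im ∂_{k+1}:

  H_0: rank C_0 − rank ∂_1 = 10 − 9 = 1, and the invariant factors of ∂_1 are all 1, so H_0 = Z.
  H_1: rank ker ∂_1 − rank ∂_2 = (16 − 9) − 5 = 2, and the invariant factors of ∂_2 are all 1, so H_1 = Z^2.
  H_2: rank ker ∂_2 − rank ∂_3 = (5 − 5) − 0 = 0, and there is no ∂_3, so H_2 = 0.

As a check, the Euler characteristic is 10 − 16 + 5 = -1, which agrees with 1 − 2 + 0 = -1.

H_0 ≅ Z,  H_1 ≅ Z^2,  H_2 = 0.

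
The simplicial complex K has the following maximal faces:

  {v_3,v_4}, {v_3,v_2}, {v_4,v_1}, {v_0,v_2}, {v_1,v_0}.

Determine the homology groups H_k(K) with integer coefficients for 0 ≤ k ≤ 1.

H_0 = Z,  H_1 = Z.

We work with the vertex ordering v_0 < v_1 < v_2 < v_3 < v_4. The simplices of K, each written with vertices in increasing order, are:

  0-simplices (5): [v_0], [v_1], [v_2], [v_3], [v_4]
  1-simplices (5): [v_0,v_1], [v_0,v_2], [v_1,v_4], [v_2,v_3], [v_3,v_4]

Hence C_0 ≅ Z^5, C_1 ≅ Z^5.

The boundary map ∂_1: C_1 → C_0 is given by ∂[p,q] = [q] − [p]. For instance
  ∂[v_3,v_4] = [v_4] − [v_3].
The 5×5 boundary matrix has rank 4 and Smith normal form diag(1,1,1,1).

Reading off H_k = ker ∂_k / im ∂_{k+1}:

  H_0: rank C_0 − rank ∂_1 = 5 − 4 = 1, and the invariant factors of ∂_1 are all 1, so H_0 = Z.
  H_1: rank ker ∂_1 − rank ∂_2 = (5 − 4) − 0 = 1, and there is no ∂_2, so H_1 = Z.

As a check, the Euler characteristic is 5 − 5 = 0, which agrees with 1 − 1 = 0.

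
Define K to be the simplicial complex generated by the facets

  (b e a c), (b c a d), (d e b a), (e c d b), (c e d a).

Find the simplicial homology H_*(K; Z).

H_0 ≅ Z,  H_1 = 0,  H_2 = 0,  H_3 ≅ Z.

K has 5 vertices, 10 edges, 10 triangles, 5 3-simplices.
rank ∂_0 = 0, rank ∂_1 = 4 ⇒ b_0 = 5 − 0 − 4 = 1; all invariant factors of ∂_1 are 1 so no torsion. So H_0 ≅ Z.
rank ∂_1 = 4, rank ∂_2 = 6 ⇒ b_1 = 10 − 4 − 6 = 0; all invariant factors of ∂_2 are 1 so no torsion. So H_1 ≅ 0.
rank ∂_2 = 6, rank ∂_3 = 4 ⇒ b_2 = 10 − 6 − 4 = 0; all invariant factors of ∂_3 are 1 so no torsion. So H_2 ≅ 0.
rank ∂_3 = 4, rank ∂_4 = 0 ⇒ b_3 = 5 − 4 − 0 = 1. So H_3 ≅ Z.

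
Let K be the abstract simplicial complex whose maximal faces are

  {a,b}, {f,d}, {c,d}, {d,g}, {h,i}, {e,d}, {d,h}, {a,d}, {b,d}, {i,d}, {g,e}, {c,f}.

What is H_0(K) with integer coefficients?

Take the total order a < b < c < d < e < f < g < h < i on the vertex set. Then K (dimension 1) consists of the simplices:

  0-simplices (9): a, b, c, d, e, f, g, h, i
  1-simplices (12): ab, ad, bd, cd, cf, de, df, dg, dh, di, eg, hi

Hence C_0 ≅ Z^9, C_1 ≅ Z^12.

The boundary map ∂_1: C_1 → C_0 sends each edge [p,q] (with p < q) to q − p. For instance
  ∂ad = d − a.
As a 9×12 matrix over Z this has rank 8, with invariant factors (1,1,1,1,1,1,1,1).

Now H_k = ker ∂_k / im ∂_{k+1}, so:

  H_0: rank C_0 − rank ∂_1 = 9 − 8 = 1, and the invariant factors of ∂_1 are all 1, so H_0 = Z.

H_0 ≅ Z.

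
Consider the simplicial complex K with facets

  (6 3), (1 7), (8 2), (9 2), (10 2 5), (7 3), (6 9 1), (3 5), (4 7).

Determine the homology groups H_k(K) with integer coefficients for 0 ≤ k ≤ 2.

K has 10 vertices, 13 edges, 2 triangles.
rank ∂_0 = 0, rank ∂_1 = 9 ⇒ b_0 = 10 − 0 − 9 = 1; all invariant factors of ∂_1 are 1 so no torsion. So H_0 = Z.
rank ∂_1 = 9, rank ∂_2 = 2 ⇒ b_1 = 13 − 9 − 2 = 2; all invariant factors of ∂_2 are 1 so no torsion. So H_1 = Z^2.
rank ∂_2 = 2, rank ∂_3 = 0 ⇒ b_2 = 2 − 2 − 0 = 0. So H_2 = 0.

H_0 = Z,  H_1 = Z^2,  H_2 = 0.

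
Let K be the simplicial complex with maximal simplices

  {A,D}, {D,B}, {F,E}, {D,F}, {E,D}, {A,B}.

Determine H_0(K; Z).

H_0 ≅ Z.

Order the vertices as A < B < D < E < F. Listing each simplex with vertices in this order, K has dimension 1 with simplices:

  0-simplices (5): A, B, D, E, F
  1-simplices (6): AB, AD, BD, DE, DF, EF

so the chain groups are C_0 ≅ Z^5, C_1 ≅ Z^6.

The boundary map ∂_1: C_1 → C_0 is given by ∂[p,q] = [q] − [p]. For instance
  ∂AB = B − A.
The 5×6 boundary matrix has rank 4 and Smith normal form diag(1,1,1,1).

From H_k ≅ ker(∂_k) / im(∂_{k+1}) we obtain:

  H_0: rank C_0 − rank ∂_1 = 5 − 4 = 1, and the invariant factors of ∂_1 are all 1, so H_0 = Z.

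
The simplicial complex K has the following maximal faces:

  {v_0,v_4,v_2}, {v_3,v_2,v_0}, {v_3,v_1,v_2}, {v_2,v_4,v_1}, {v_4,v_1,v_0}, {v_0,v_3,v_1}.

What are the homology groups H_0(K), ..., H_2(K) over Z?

We work with the vertex ordering v_0 < v_1 < v_2 < v_3 < v_4. The simplices of K, each written with vertices in increasing order, are:

  0-simplices (5): [v_0], [v_1], [v_2], [v_3], [v_4]
  1-simplices (9): [v_0,v_1], [v_0,v_2], [v_0,v_3], [v_0,v_4], [v_1,v_2], [v_1,v_3], [v_1,v_4], [v_2,v_3], [v_2,v_4]
  2-simplices (6): [v_0,v_1,v_3], [v_0,v_1,v_4], [v_0,v_2,v_3], [v_0,v_2,v_4], [v_1,v_2,v_3], [v_1,v_2,v_4]

giving chain groups C_0 ≅ Z^5, C_1 ≅ Z^9, C_2 ≅ Z^6.

The boundary map ∂_1: C_1 → C_0 is given by ∂[p,q] = [q] − [p]. For instance
  ∂[v_1,v_3] = [v_3] − [v_1].
The resulting 5×9 matrix has rank 4, and its Smith normal form has invariant factors (1,1,1,1).

∂_2: C_2 → C_1 sends each 2-simplex [p,q,r] to [q,r] − [p,r] + [p,q]. For instance
  ∂[v_0,v_1,v_3] = [v_1,v_3] − [v_0,v_3] + [v_0,v_1],
  ∂[v_0,v_2,v_3] = [v_2,v_3] − [v_0,v_3] + [v_0,v_2].
The 9×6 boundary matrix has rank 5 and Smith normal form diag(1,1,1,1,1).

Reading off H_k = ker ∂_k / im ∂_{k+1}:

  H_0: rank C_0 − rank ∂_1 = 5 − 4 = 1, and the invariant factors of ∂_1 are all 1, so H_0 = Z.
  H_1: rank ker ∂_1 − rank ∂_2 = (9 − 4) − 5 = 0, and the invariant factors of ∂_2 are all 1, so H_1 = 0.
  H_2: rank ker ∂_2 − rank ∂_3 = (6 − 5) − 0 = 1, and there is no ∂_3, so H_2 = Z.

H_0 = Z,  H_1 = 0,  H_2 = Z.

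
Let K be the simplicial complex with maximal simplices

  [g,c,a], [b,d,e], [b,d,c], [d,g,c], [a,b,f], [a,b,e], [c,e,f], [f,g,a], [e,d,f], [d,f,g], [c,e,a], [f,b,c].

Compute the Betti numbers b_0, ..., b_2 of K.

b_0 = 1, b_1 = 0, b_2 = 0.

Order the vertices as a < b < c < d < e < f < g. Listing each simplex with vertices in this order, K has dimension 2 with simplices:

  0-simplices (7): a, b, c, d, e, f, g
  1-simplices (18): ab, ac, ae, af, ag, bc, bd, be, bf, cd, ce, cf, cg, de, df, dg, ef, fg
  2-simplices (12): abe, abf, ace, acg, afg, bcd, bcf, bde, cdg, cef, def, dfg

Hence C_0 ≅ Z^7, C_1 ≅ Z^18, C_2 ≅ Z^12.

∂_1: C_1 → C_0 maps an edge to its endpoints' difference, ∂[p,q] = q − p. For instance
  ∂af = f − a.
The resulting 7×18 matrix has rank 6, and its Smith normal form has invariant factors (1,1,1,1,1,1).

The boundary map ∂_2: C_2 → C_1 sends each 2-simplex [p,q,r] to [q,r] − [p,r] + [p,q]. For instance
  ∂bde = de − be + bd,
  ∂afg = fg − ag + af.
This gives a 18×12 integer matrix of rank 12; reducing to Smith normal form yields diagonal entries (1,1,1,1,1,1,1,1,1,1,1,2).

Computing H_k = (kernel of ∂_k) / (image of ∂_{k+1}):

  H_0: rank C_0 − rank ∂_1 = 7 − 6 = 1, and the invariant factors of ∂_1 are all 1, so H_0 ≅ Z.
  H_1: rank ker ∂_1 − rank ∂_2 = (18 − 6) − 12 = 0, and ∂_2 has invariant factor 2 > 1, so H_1 ≅ Z/2.
  H_2: rank ker ∂_2 − rank ∂_3 = (12 − 12) − 0 = 0, and there is no ∂_3, so H_2 ≅ 0.

Hence the Betti numbers are b_0 = 1, b_1 = 0, b_2 = 0.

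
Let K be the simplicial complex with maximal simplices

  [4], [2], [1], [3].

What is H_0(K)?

Fix the vertex order 1 < 2 < 3 < 4 and write every simplex with vertices in increasing order. Then dim K = 0 and the simplices of K are:

  0-simplices (4): [1], [2], [3], [4]

Hence C_0 ≅ Z^4.

Reading off H_k = ker ∂_k / im ∂_{k+1}:

  H_0: rank C_0 − rank ∂_1 = 4 − 0 = 4, and there is no ∂_1, so H_0 ≅ Z^4.

H_0 ≅ Z^4.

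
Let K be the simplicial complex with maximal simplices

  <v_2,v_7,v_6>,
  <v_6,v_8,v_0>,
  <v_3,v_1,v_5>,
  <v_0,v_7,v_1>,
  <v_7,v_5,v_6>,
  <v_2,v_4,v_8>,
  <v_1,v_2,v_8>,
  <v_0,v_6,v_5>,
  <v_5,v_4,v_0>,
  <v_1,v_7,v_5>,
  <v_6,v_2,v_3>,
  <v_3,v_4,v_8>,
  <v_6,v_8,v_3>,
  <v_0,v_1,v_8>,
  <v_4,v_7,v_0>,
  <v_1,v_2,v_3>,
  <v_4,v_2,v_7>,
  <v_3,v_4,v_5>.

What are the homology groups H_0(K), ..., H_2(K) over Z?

H_0 ≅ Z,  H_1 ≅ Z ⊕ Z/2,  H_2 = 0.

We work with the vertex ordering v_0 < v_1 < v_2 < v_3 < v_4 < v_5 < v_6 < v_7 < v_8. The simplices of K, each written with vertices in increasing order, are:

  0-simplices (9): [v_0], [v_1], [v_2], [v_3], [v_4], [v_5], [v_6], [v_7], [v_8]
  1-simplices (27): (27 of them)
  2-simplices (18): (18 of them)

giving chain groups C_0 ≅ Z^9, C_1 ≅ Z^27, C_2 ≅ Z^18.

∂_1: C_1 → C_0 maps an edge to its endpoints' difference, ∂[p,q] = q − p.
The 9×27 boundary matrix has rank 8 and Smith normal form diag(1,1,1,1,1,1,1,1).

The boundary map ∂_2: C_2 → C_1 acts by ∂[p,q,r] = [q,r] − [p,r] + [p,q]. For instance
  ∂[v_5,v_6,v_7] = [v_6,v_7] − [v_5,v_7] + [v_5,v_6],
  ∂[v_0,v_4,v_7] = [v_4,v_7] − [v_0,v_7] + [v_0,v_4].
The resulting 27×18 matrix has rank 18, and its Smith normal form has invariant factors (1,1,1,1,1,1,1,1,1,1,1,1,1,1,1,1,1,2).

Now H_k = ker ∂_k / im ∂_{k+1}, so:

  H_0: rank C_0 − rank ∂_1 = 9 − 8 = 1, and the invariant factors of ∂_1 are all 1, so H_0 ≅ Z.
  H_1: rank ker ∂_1 − rank ∂_2 = (27 − 8) − 18 = 1, and ∂_2 has invariant factor 2 > 1, so H_1 ≅ Z ⊕ Z/2.
  H_2: rank ker ∂_2 − rank ∂_3 = (18 − 18) − 0 = 0, and there is no ∂_3, so H_2 ≅ 0.

As a check, the Euler characteristic is 9 − 27 + 18 = 0, which agrees with 1 − 1 + 0 = 0.
(K is a triangulation of the Klein bottle.)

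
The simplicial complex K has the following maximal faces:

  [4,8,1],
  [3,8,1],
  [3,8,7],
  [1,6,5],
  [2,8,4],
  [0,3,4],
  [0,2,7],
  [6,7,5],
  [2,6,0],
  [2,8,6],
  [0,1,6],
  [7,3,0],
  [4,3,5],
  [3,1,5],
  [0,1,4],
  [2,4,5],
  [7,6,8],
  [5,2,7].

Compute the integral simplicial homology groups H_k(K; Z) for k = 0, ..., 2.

K has 9 vertices, 27 edges, 18 triangles.
rank ∂_0 = 0, rank ∂_1 = 8 ⇒ b_0 = 9 − 0 − 8 = 1; all invariant factors of ∂_1 are 1 so no torsion. So H_0 = Z.
rank ∂_1 = 8, rank ∂_2 = 18 ⇒ b_1 = 27 − 8 − 18 = 1; ∂_2 has invariant factor(s) [2] giving torsion. So H_1 = Z ⊕ Z/2.
rank ∂_2 = 18, rank ∂_3 = 0 ⇒ b_2 = 18 − 18 − 0 = 0. So H_2 = 0.

H_0 ≅ Z,  H_1 ≅ Z ⊕ Z/2,  H_2 = 0.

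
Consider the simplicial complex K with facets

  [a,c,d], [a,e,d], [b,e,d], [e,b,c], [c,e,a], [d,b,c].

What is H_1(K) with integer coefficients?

Order the vertices as a < b < c < d < e. Listing each simplex with vertices in this order, K has dimension 2 with simplices:

  0-simplices (5): a, b, c, d, e
  1-simplices (9): ac, ad, ae, bc, bd, be, cd, ce, de
  2-simplices (6): acd, ace, ade, bcd, bce, bde

Hence C_0 ≅ Z^5, C_1 ≅ Z^9, C_2 ≅ Z^6.

Boundary ∂_1: C_1 → C_0 sends each edge [p,q] (with p < q) to q − p. For instance
  ∂ae = e − a.
The resulting 5×9 matrix has rank 4, and its Smith normal form has invariant factors (1,1,1,1).

The boundary map ∂_2: C_2 → C_1 sends each 2-simplex [p,q,r] to [q,r] − [p,r] + [p,q]. For instance
  ∂ace = ce − ae + ac,
  ∂ade = de − ae + ad.
The 9×6 boundary matrix has rank 5 and Smith normal form diag(1,1,1,1,1).

Reading off H_k = ker ∂_k / im ∂_{k+1}:

  H_1: rank ker ∂_1 − rank ∂_2 = (9 − 4) − 5 = 0, and the invariant factors of ∂_2 are all 1, so H_1 ≅ 0.

(K is a triangulation of the 2-sphere S^2.)

H_1 ≅ 0.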